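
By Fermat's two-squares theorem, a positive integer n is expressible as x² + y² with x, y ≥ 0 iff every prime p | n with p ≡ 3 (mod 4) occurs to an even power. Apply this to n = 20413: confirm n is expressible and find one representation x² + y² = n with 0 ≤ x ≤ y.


Step 1: Factor n = 20413 = 137 · 149.
Step 2: Check the mod-4 condition on each prime factor: 137 ≡ 1 (mod 4), exponent 1; 149 ≡ 1 (mod 4), exponent 1.
All primes ≡ 3 (mod 4) appear to even exponent (or don't appear), so by the two-squares theorem n IS expressible as a sum of two squares.
Step 3: Build a representation. Here n = 137 · 149 is a product of primes ≡ 1 (mod 4). Each prime p ≡ 1 (mod 4) is itself a sum of two squares; find a² by testing p − a² for a perfect square:
  137: 137 − 1² = 136, 137 − 2² = 133, 137 − 3² = 128, 137 − 4² = 121 = 11² ⇒ 137 = 4² + 11².
  149: 149 − 1² = 148, 149 − 2² = 145, 149 − 3² = 140, 149 − 4² = 133, 149 − 5² = 124, 149 − 6² = 113, 149 − 7² = 100 = 10² ⇒ 149 = 7² + 10².
  Combine using the Brahmagupta–Fibonacci identity (a² + b²)(c² + d²) = (ac − bd)² + (ad + bc)² = (ac + bd)² + (ad − bc)²:
  137 · 149 = 20413: from (4² + 11²)(7² + 10²), take (4·7 − 11·10, 4·10 + 11·7) = (28 − 110, 40 + 77) = (-82, 117); dropping signs (only squares matter) gives (82, 117); check 82² + 117² = 6724 + 13689 = 20413 ✓.
Step 4: Order so x ≤ y and verify: 82² + 117² = 6724 + 13689 = 20413 = n. ✓

n = 20413 = 82² + 117² (one valid representation with x ≤ y).


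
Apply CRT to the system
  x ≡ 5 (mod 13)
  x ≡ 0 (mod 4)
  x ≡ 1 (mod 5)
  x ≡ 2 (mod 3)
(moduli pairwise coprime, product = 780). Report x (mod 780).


Product of moduli M = 13 · 4 · 5 · 3 = 780.
Merge one congruence at a time:
  Start: x ≡ 5 (mod 13).
  Combine with x ≡ 0 (mod 4); new modulus lcm = 52.
    Write x = 5 + 13·t and substitute into x ≡ 0 (mod 4): 13·t ≡ 0 − 5 = -5 (mod 4).
    Reduce coefficients mod 4: 1·t ≡ 3 (mod 4).
    So t ≡ 3 (mod 4).
    Then x = 5 + 13·3 = 44, valid modulo lcm(13, 4) = 52: x ≡ 44 (mod 52).
  Combine with x ≡ 1 (mod 5); new modulus lcm = 260.
    Write x = 44 + 52·t and substitute into x ≡ 1 (mod 5): 52·t ≡ 1 − 44 = -43 (mod 5).
    Reduce coefficients mod 5: 2·t ≡ 2 (mod 5).
    The inverse of 2 mod 5 is 3 (since 2·3 = 6 = 1·5 + 1), so t ≡ 3·2 = 6 ≡ 1 (mod 5).
    Then x = 44 + 52·1 = 96, valid modulo lcm(52, 5) = 260: x ≡ 96 (mod 260).
  Combine with x ≡ 2 (mod 3); new modulus lcm = 780.
    Write x = 96 + 260·t and substitute into x ≡ 2 (mod 3): 260·t ≡ 2 − 96 = -94 (mod 3).
    Reduce coefficients mod 3: 2·t ≡ 2 (mod 3).
    The inverse of 2 mod 3 is 2 (since 2·2 = 4 = 1·3 + 1), so t ≡ 2·2 = 4 ≡ 1 (mod 3).
    Then x = 96 + 260·1 = 356, valid modulo lcm(260, 3) = 780: x ≡ 356 (mod 780).
Verify against each original: 356 mod 13 = 5, 356 mod 4 = 0, 356 mod 5 = 1, 356 mod 3 = 2.

x ≡ 356 (mod 780).


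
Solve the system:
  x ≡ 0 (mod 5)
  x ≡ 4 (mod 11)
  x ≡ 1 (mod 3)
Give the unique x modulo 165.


Moduli 5, 11, 3 are pairwise coprime; by CRT there is a unique solution modulo M = 5 · 11 · 3 = 165.
Solve pairwise, accumulating the modulus:
  Start with x ≡ 0 (mod 5).
  Combine with x ≡ 4 (mod 11): since gcd(5, 11) = 1, we get a unique residue mod 55.
    Write x = 0 + 5·t and substitute into x ≡ 4 (mod 11): 5·t ≡ 4 − 0 = 4 (mod 11).
    The inverse of 5 mod 11 is 9 (since 5·9 = 45 = 4·11 + 1), so t ≡ 9·4 = 36 ≡ 3 (mod 11).
    Then x = 0 + 5·3 = 15, valid modulo lcm(5, 11) = 55: x ≡ 15 (mod 55).
  Combine with x ≡ 1 (mod 3): since gcd(55, 3) = 1, we get a unique residue mod 165.
    Write x = 15 + 55·t and substitute into x ≡ 1 (mod 3): 55·t ≡ 1 − 15 = -14 (mod 3).
    Reduce coefficients mod 3: 1·t ≡ 1 (mod 3).
    So t ≡ 1 (mod 3).
    Then x = 15 + 55·1 = 70, valid modulo lcm(55, 3) = 165: x ≡ 70 (mod 165).
Verify: 70 mod 5 = 0 ✓, 70 mod 11 = 4 ✓, 70 mod 3 = 1 ✓.

x ≡ 70 (mod 165).


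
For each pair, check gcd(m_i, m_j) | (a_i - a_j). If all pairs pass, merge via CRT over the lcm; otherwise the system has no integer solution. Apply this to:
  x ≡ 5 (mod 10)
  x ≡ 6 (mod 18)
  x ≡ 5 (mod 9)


Moduli 10, 18, 9 are not pairwise coprime, so CRT works modulo lcm(m_i) when all pairwise compatibility conditions hold.
Pairwise compatibility: gcd(m_i, m_j) must divide a_i - a_j for every pair.
Merge one congruence at a time:
  Start: x ≡ 5 (mod 10).
  Combine with x ≡ 6 (mod 18): gcd(10, 18) = 2, and 6 - 5 = 1 is NOT divisible by 2.
    ⇒ system is inconsistent (no integer solution).

No solution (the system is inconsistent).


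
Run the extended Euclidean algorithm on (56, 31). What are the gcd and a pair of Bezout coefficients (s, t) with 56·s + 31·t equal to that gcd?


Euclidean algorithm on (56, 31) — divide until remainder is 0:
  56 = 1 · 31 + 25
  31 = 1 · 25 + 6
  25 = 4 · 6 + 1
  6 = 6 · 1 + 0
gcd(56, 31) = 1.
Track Bezout coefficients alongside the remainders: start with r₀ = 56 = a·1 + b·0 (s = 1, t = 0) and r₁ = 31 = a·0 + b·1 (s = 0, t = 1); each new remainder r_{k+1} = r_{k-1} − q_k·r_k inherits s_{k+1} = s_{k-1} − q_k·s_k, t_{k+1} = t_{k-1} − q_k·t_k, so r_k = a·s_k + b·t_k at every step:
  q = 1: r = 25, s = 1 − 1·0 = 1, t = 0 − 1·1 = -1  (check: 56·1 + 31·(-1) = 25)
  q = 1: r = 6, s = 0 − 1·1 = -1, t = 1 − 1·(-1) = 2  (check: 56·(-1) + 31·2 = 6)
  q = 4: r = 1, s = 1 − 4·(-1) = 5, t = -1 − 4·2 = -9  (check: 56·5 + 31·(-9) = 1)
The row with r = 1 (the gcd) gives the Bezout coefficients s = 5, t = -9.
Result: 56 · (5) + 31 · (-9) = 1.

gcd(56, 31) = 1; s = 5, t = -9 (check: 56·5 + 31·(-9) = 1).


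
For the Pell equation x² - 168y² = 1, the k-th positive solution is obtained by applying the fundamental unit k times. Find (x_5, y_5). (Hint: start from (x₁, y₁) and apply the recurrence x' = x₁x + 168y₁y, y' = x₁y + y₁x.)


Step 1: Find the fundamental solution (x₁, y₁) of x² - 168y² = 1.
  Expand √168 as a continued fraction. a₀ = ⌊√168⌋ = 12; iterate m_{k+1} = d_k·a_k − m_k, d_{k+1} = (168 − m_{k+1}²)/d_k, a_{k+1} = ⌊(a₀ + m_{k+1})/d_{k+1}⌋ (starting m₀ = 0, d₀ = 1), with convergents p_k = a_k·p_{k-1} + p_{k-2}, q_k = a_k·q_{k-1} + q_{k-2} (p₋₁ = 1, q₋₁ = 0):
  k = 0: a₀ = 12; p₀/q₀ = 12/1; p₀² − 168·q₀² = 144 − 168 = -24.
  k = 1: m = 12, d = 24, a = ⌊(12 + 12)/24⌋ = 1; p/q = (1·12 + 1)/(1·1 + 0) = 13/1; p² − 168·q² = 169 − 168 = 1.
  The first convergent with p² − 168·q² = 1 gives the fundamental solution (x₁, y₁) = (13, 1).
Step 2: Apply the recurrence (x_{n+1}, y_{n+1}) = (x₁x_n + 168y₁y_n, x₁y_n + y₁x_n) repeatedly.
  From (x_1, y_1) = (13, 1): x_2 = 13·13 + 168·1·1 = 337; y_2 = 13·1 + 1·13 = 26.
  From (x_2, y_2) = (337, 26): x_3 = 13·337 + 168·1·26 = 8749; y_3 = 13·26 + 1·337 = 675.
  From (x_3, y_3) = (8749, 675): x_4 = 13·8749 + 168·1·675 = 227137; y_4 = 13·675 + 1·8749 = 17524.
  From (x_4, y_4) = (227137, 17524): x_5 = 13·227137 + 168·1·17524 = 5896813; y_5 = 13·17524 + 1·227137 = 454949.
Step 3: Verify x_5² - 168·y_5² = 34772403556969 - 34772403556968 = 1 (should be 1). ✓

(x_1, y_1) = (13, 1); (x_5, y_5) = (5896813, 454949).


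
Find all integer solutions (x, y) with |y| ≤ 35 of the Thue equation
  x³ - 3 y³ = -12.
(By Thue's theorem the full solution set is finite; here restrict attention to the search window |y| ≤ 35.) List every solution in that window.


The equation is x³ - 3y³ = -12. For fixed y, x³ = 3·y³ − 12, so a solution requires the RHS to be a perfect cube.
Strategy: iterate y from -35 to 35, compute RHS = 3·y³ − 12, and check whether it is a (positive or negative) perfect cube.
Check small values of y:
  y = 0: RHS = -12 is not a perfect cube.
  y = 1: RHS = -9 is not a perfect cube.
  y = -1: RHS = -15 is not a perfect cube.
  y = 2: RHS = 12 is not a perfect cube.
  y = -2: RHS = -36 is not a perfect cube.
  y = 3: RHS = 69 is not a perfect cube.
  y = -3: RHS = -93 is not a perfect cube.
Continuing the search up to |y| = 35 finds no solutions either.
No (x, y) in the scanned range satisfies the equation.

No integer solutions with |y| ≤ 35.


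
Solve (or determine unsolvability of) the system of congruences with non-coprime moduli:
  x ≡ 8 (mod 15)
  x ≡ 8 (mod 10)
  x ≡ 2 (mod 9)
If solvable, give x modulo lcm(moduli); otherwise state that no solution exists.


Moduli 15, 10, 9 are not pairwise coprime, so CRT works modulo lcm(m_i) when all pairwise compatibility conditions hold.
Pairwise compatibility: gcd(m_i, m_j) must divide a_i - a_j for every pair.
Merge one congruence at a time:
  Start: x ≡ 8 (mod 15).
  Combine with x ≡ 8 (mod 10): gcd(15, 10) = 5; 8 - 8 = 0, which IS divisible by 5, so compatible.
    Write x = 8 + 15·t and substitute into x ≡ 8 (mod 10): 15·t ≡ 8 − 8 = 0 (mod 10).
    Divide the congruence (and modulus) by g = 5: 3·t ≡ 0 (mod 2).
    Reduce coefficients mod 2: 1·t ≡ 0 (mod 2).
    So t ≡ 0 (mod 2).
    Then x = 8 + 15·0 = 8, valid modulo lcm(15, 10) = 30: x ≡ 8 (mod 30).
  Combine with x ≡ 2 (mod 9): gcd(30, 9) = 3; 2 - 8 = -6, which IS divisible by 3, so compatible.
    Write x = 8 + 30·t and substitute into x ≡ 2 (mod 9): 30·t ≡ 2 − 8 = -6 (mod 9).
    Divide the congruence (and modulus) by g = 3: 10·t ≡ -2 (mod 3).
    Reduce coefficients mod 3: 1·t ≡ 1 (mod 3).
    So t ≡ 1 (mod 3).
    Then x = 8 + 30·1 = 38, valid modulo lcm(30, 9) = 90: x ≡ 38 (mod 90).
Verify: 38 mod 15 = 8, 38 mod 10 = 8, 38 mod 9 = 2.

x ≡ 38 (mod 90).


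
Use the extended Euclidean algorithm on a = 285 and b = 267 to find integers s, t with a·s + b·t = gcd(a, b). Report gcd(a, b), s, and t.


Euclidean algorithm on (285, 267) — divide until remainder is 0:
  285 = 1 · 267 + 18
  267 = 14 · 18 + 15
  18 = 1 · 15 + 3
  15 = 5 · 3 + 0
gcd(285, 267) = 3.
Track Bezout coefficients alongside the remainders: start with r₀ = 285 = a·1 + b·0 (s = 1, t = 0) and r₁ = 267 = a·0 + b·1 (s = 0, t = 1); each new remainder r_{k+1} = r_{k-1} − q_k·r_k inherits s_{k+1} = s_{k-1} − q_k·s_k, t_{k+1} = t_{k-1} − q_k·t_k, so r_k = a·s_k + b·t_k at every step:
  q = 1: r = 18, s = 1 − 1·0 = 1, t = 0 − 1·1 = -1  (check: 285·1 + 267·(-1) = 18)
  q = 14: r = 15, s = 0 − 14·1 = -14, t = 1 − 14·(-1) = 15  (check: 285·(-14) + 267·15 = 15)
  q = 1: r = 3, s = 1 − 1·(-14) = 15, t = -1 − 1·15 = -16  (check: 285·15 + 267·(-16) = 3)
The row with r = 3 (the gcd) gives the Bezout coefficients s = 15, t = -16.
Result: 285 · (15) + 267 · (-16) = 3.

gcd(285, 267) = 3; s = 15, t = -16 (check: 285·15 + 267·(-16) = 3).


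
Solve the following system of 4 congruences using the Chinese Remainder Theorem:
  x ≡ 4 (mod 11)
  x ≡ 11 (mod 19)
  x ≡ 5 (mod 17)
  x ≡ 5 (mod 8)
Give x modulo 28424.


Product of moduli M = 11 · 19 · 17 · 8 = 28424.
Merge one congruence at a time:
  Start: x ≡ 4 (mod 11).
  Combine with x ≡ 11 (mod 19); new modulus lcm = 209.
    Write x = 4 + 11·t and substitute into x ≡ 11 (mod 19): 11·t ≡ 11 − 4 = 7 (mod 19).
    The inverse of 11 mod 19 is 7 (since 11·7 = 77 = 4·19 + 1), so t ≡ 7·7 = 49 ≡ 11 (mod 19).
    Then x = 4 + 11·11 = 125, valid modulo lcm(11, 19) = 209: x ≡ 125 (mod 209).
  Combine with x ≡ 5 (mod 17); new modulus lcm = 3553.
    Write x = 125 + 209·t and substitute into x ≡ 5 (mod 17): 209·t ≡ 5 − 125 = -120 (mod 17).
    Reduce coefficients mod 17: 5·t ≡ 16 (mod 17).
    The inverse of 5 mod 17 is 7 (since 5·7 = 35 = 2·17 + 1), so t ≡ 7·16 = 112 ≡ 10 (mod 17).
    Then x = 125 + 209·10 = 2215, valid modulo lcm(209, 17) = 3553: x ≡ 2215 (mod 3553).
  Combine with x ≡ 5 (mod 8); new modulus lcm = 28424.
    Write x = 2215 + 3553·t and substitute into x ≡ 5 (mod 8): 3553·t ≡ 5 − 2215 = -2210 (mod 8).
    Reduce coefficients mod 8: 1·t ≡ 6 (mod 8).
    So t ≡ 6 (mod 8).
    Then x = 2215 + 3553·6 = 23533, valid modulo lcm(3553, 8) = 28424: x ≡ 23533 (mod 28424).
Verify against each original: 23533 mod 11 = 4, 23533 mod 19 = 11, 23533 mod 17 = 5, 23533 mod 8 = 5.

x ≡ 23533 (mod 28424).


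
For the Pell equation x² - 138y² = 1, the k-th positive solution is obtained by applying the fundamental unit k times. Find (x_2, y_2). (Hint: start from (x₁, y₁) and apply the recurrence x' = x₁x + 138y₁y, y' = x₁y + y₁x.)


Step 1: Find the fundamental solution (x₁, y₁) of x² - 138y² = 1.
  Expand √138 as a continued fraction. a₀ = ⌊√138⌋ = 11; iterate m_{k+1} = d_k·a_k − m_k, d_{k+1} = (138 − m_{k+1}²)/d_k, a_{k+1} = ⌊(a₀ + m_{k+1})/d_{k+1}⌋ (starting m₀ = 0, d₀ = 1), with convergents p_k = a_k·p_{k-1} + p_{k-2}, q_k = a_k·q_{k-1} + q_{k-2} (p₋₁ = 1, q₋₁ = 0):
  k = 0: a₀ = 11; p₀/q₀ = 11/1; p₀² − 138·q₀² = 121 − 138 = -17.
  k = 1: m = 11, d = 17, a = ⌊(11 + 11)/17⌋ = 1; p/q = (1·11 + 1)/(1·1 + 0) = 12/1; p² − 138·q² = 144 − 138 = 6.
  k = 2: m = 6, d = 6, a = ⌊(11 + 6)/6⌋ = 2; p/q = (2·12 + 11)/(2·1 + 1) = 35/3; p² − 138·q² = 1225 − 1242 = -17.
  k = 3: m = 6, d = 17, a = ⌊(11 + 6)/17⌋ = 1; p/q = (1·35 + 12)/(1·3 + 1) = 47/4; p² − 138·q² = 2209 − 2208 = 1.
  The first convergent with p² − 138·q² = 1 gives the fundamental solution (x₁, y₁) = (47, 4).
Step 2: Apply the recurrence (x_{n+1}, y_{n+1}) = (x₁x_n + 138y₁y_n, x₁y_n + y₁x_n) repeatedly.
  From (x_1, y_1) = (47, 4): x_2 = 47·47 + 138·4·4 = 4417; y_2 = 47·4 + 4·47 = 376.
Step 3: Verify x_2² - 138·y_2² = 19509889 - 19509888 = 1 (should be 1). ✓

(x_1, y_1) = (47, 4); (x_2, y_2) = (4417, 376).


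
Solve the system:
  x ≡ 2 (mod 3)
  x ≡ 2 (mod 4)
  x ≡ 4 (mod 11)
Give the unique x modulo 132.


Moduli 3, 4, 11 are pairwise coprime; by CRT there is a unique solution modulo M = 3 · 4 · 11 = 132.
Solve pairwise, accumulating the modulus:
  Start with x ≡ 2 (mod 3).
  Combine with x ≡ 2 (mod 4): since gcd(3, 4) = 1, we get a unique residue mod 12.
    Write x = 2 + 3·t and substitute into x ≡ 2 (mod 4): 3·t ≡ 2 − 2 = 0 (mod 4).
    The inverse of 3 mod 4 is 3 (since 3·3 = 9 = 2·4 + 1), so t ≡ 3·0 = 0 ≡ 0 (mod 4).
    Then x = 2 + 3·0 = 2, valid modulo lcm(3, 4) = 12: x ≡ 2 (mod 12).
  Combine with x ≡ 4 (mod 11): since gcd(12, 11) = 1, we get a unique residue mod 132.
    Write x = 2 + 12·t and substitute into x ≡ 4 (mod 11): 12·t ≡ 4 − 2 = 2 (mod 11).
    Reduce coefficients mod 11: 1·t ≡ 2 (mod 11).
    So t ≡ 2 (mod 11).
    Then x = 2 + 12·2 = 26, valid modulo lcm(12, 11) = 132: x ≡ 26 (mod 132).
Verify: 26 mod 3 = 2 ✓, 26 mod 4 = 2 ✓, 26 mod 11 = 4 ✓.

x ≡ 26 (mod 132).


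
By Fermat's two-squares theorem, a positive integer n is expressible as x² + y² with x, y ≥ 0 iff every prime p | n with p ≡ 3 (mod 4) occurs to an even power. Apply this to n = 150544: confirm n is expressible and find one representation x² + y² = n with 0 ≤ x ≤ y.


Step 1: Factor n = 150544 = 2^4 · 97^2.
Step 2: Check the mod-4 condition on each prime factor: 2 = 2 (special); 97 ≡ 1 (mod 4), exponent 2.
All primes ≡ 3 (mod 4) appear to even exponent (or don't appear), so by the two-squares theorem n IS expressible as a sum of two squares.
Step 3: Build a representation. Group n = k² · m with k = 4 and m = 97 · 97 = 9409 (a product of primes ≡ 1 (mod 4)); a representation of m scales to one of n via (k·x)² + (k·y)² = k²(x² + y²). Each prime p ≡ 1 (mod 4) is itself a sum of two squares; find a² by testing p − a² for a perfect square:
  97: 97 − 1² = 96, 97 − 2² = 93, 97 − 3² = 88, 97 − 4² = 81 = 9² ⇒ 97 = 4² + 9².
  Combine using the Brahmagupta–Fibonacci identity (a² + b²)(c² + d²) = (ac − bd)² + (ad + bc)² = (ac + bd)² + (ad − bc)²:
  97 · 97 = 9409: from (4² + 9²)(4² + 9²), take (4·4 − 9·9, 4·9 + 9·4) = (16 − 81, 36 + 36) = (-65, 72); dropping signs (only squares matter) gives (65, 72); check 65² + 72² = 4225 + 5184 = 9409 ✓.
  Scale by k = 4: (4·65, 4·72) = (260, 288).
Step 4: Order so x ≤ y and verify: 260² + 288² = 67600 + 82944 = 150544 = n. ✓

n = 150544 = 260² + 288² (one valid representation with x ≤ y).


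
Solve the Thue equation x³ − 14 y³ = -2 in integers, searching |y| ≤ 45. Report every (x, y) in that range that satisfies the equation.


The equation is x³ - 14y³ = -2. For fixed y, x³ = 14·y³ − 2, so a solution requires the RHS to be a perfect cube.
Strategy: iterate y from -45 to 45, compute RHS = 14·y³ − 2, and check whether it is a (positive or negative) perfect cube.
Check small values of y:
  y = 0: RHS = -2 is not a perfect cube.
  y = 1: RHS = 12 is not a perfect cube.
  y = -1: RHS = -16 is not a perfect cube.
  y = 2: RHS = 110 is not a perfect cube.
  y = -2: RHS = -114 is not a perfect cube.
  y = 3: RHS = 376 is not a perfect cube.
  y = -3: RHS = -380 is not a perfect cube.
Continuing the search up to |y| = 45 finds no solutions either.
No (x, y) in the scanned range satisfies the equation.

No integer solutions with |y| ≤ 45.


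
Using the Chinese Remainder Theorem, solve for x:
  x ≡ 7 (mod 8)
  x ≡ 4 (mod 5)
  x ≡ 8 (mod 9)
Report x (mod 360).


Moduli 8, 5, 9 are pairwise coprime; by CRT there is a unique solution modulo M = 8 · 5 · 9 = 360.
Solve pairwise, accumulating the modulus:
  Start with x ≡ 7 (mod 8).
  Combine with x ≡ 4 (mod 5): since gcd(8, 5) = 1, we get a unique residue mod 40.
    Write x = 7 + 8·t and substitute into x ≡ 4 (mod 5): 8·t ≡ 4 − 7 = -3 (mod 5).
    Reduce coefficients mod 5: 3·t ≡ 2 (mod 5).
    The inverse of 3 mod 5 is 2 (since 3·2 = 6 = 1·5 + 1), so t ≡ 2·2 = 4 ≡ 4 (mod 5).
    Then x = 7 + 8·4 = 39, valid modulo lcm(8, 5) = 40: x ≡ 39 (mod 40).
  Combine with x ≡ 8 (mod 9): since gcd(40, 9) = 1, we get a unique residue mod 360.
    Write x = 39 + 40·t and substitute into x ≡ 8 (mod 9): 40·t ≡ 8 − 39 = -31 (mod 9).
    Reduce coefficients mod 9: 4·t ≡ 5 (mod 9).
    The inverse of 4 mod 9 is 7 (since 4·7 = 28 = 3·9 + 1), so t ≡ 7·5 = 35 ≡ 8 (mod 9).
    Then x = 39 + 40·8 = 359, valid modulo lcm(40, 9) = 360: x ≡ 359 (mod 360).
Verify: 359 mod 8 = 7 ✓, 359 mod 5 = 4 ✓, 359 mod 9 = 8 ✓.

x ≡ 359 (mod 360).


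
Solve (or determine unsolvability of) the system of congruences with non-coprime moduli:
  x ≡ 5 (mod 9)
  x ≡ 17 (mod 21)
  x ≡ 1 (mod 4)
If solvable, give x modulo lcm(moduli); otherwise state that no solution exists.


Moduli 9, 21, 4 are not pairwise coprime, so CRT works modulo lcm(m_i) when all pairwise compatibility conditions hold.
Pairwise compatibility: gcd(m_i, m_j) must divide a_i - a_j for every pair.
Merge one congruence at a time:
  Start: x ≡ 5 (mod 9).
  Combine with x ≡ 17 (mod 21): gcd(9, 21) = 3; 17 - 5 = 12, which IS divisible by 3, so compatible.
    Write x = 5 + 9·t and substitute into x ≡ 17 (mod 21): 9·t ≡ 17 − 5 = 12 (mod 21).
    Divide the congruence (and modulus) by g = 3: 3·t ≡ 4 (mod 7).
    The inverse of 3 mod 7 is 5 (since 3·5 = 15 = 2·7 + 1), so t ≡ 5·4 = 20 ≡ 6 (mod 7).
    Then x = 5 + 9·6 = 59, valid modulo lcm(9, 21) = 63: x ≡ 59 (mod 63).
  Combine with x ≡ 1 (mod 4): gcd(63, 4) = 1; 1 - 59 = -58, which IS divisible by 1, so compatible.
    Write x = 59 + 63·t and substitute into x ≡ 1 (mod 4): 63·t ≡ 1 − 59 = -58 (mod 4).
    Reduce coefficients mod 4: 3·t ≡ 2 (mod 4).
    The inverse of 3 mod 4 is 3 (since 3·3 = 9 = 2·4 + 1), so t ≡ 3·2 = 6 ≡ 2 (mod 4).
    Then x = 59 + 63·2 = 185, valid modulo lcm(63, 4) = 252: x ≡ 185 (mod 252).
Verify: 185 mod 9 = 5, 185 mod 21 = 17, 185 mod 4 = 1.

x ≡ 185 (mod 252).


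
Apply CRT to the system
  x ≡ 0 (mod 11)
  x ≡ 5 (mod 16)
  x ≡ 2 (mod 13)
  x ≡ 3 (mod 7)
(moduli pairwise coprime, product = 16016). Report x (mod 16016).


Product of moduli M = 11 · 16 · 13 · 7 = 16016.
Merge one congruence at a time:
  Start: x ≡ 0 (mod 11).
  Combine with x ≡ 5 (mod 16); new modulus lcm = 176.
    Write x = 0 + 11·t and substitute into x ≡ 5 (mod 16): 11·t ≡ 5 − 0 = 5 (mod 16).
    The inverse of 11 mod 16 is 3 (since 11·3 = 33 = 2·16 + 1), so t ≡ 3·5 = 15 ≡ 15 (mod 16).
    Then x = 0 + 11·15 = 165, valid modulo lcm(11, 16) = 176: x ≡ 165 (mod 176).
  Combine with x ≡ 2 (mod 13); new modulus lcm = 2288.
    Write x = 165 + 176·t and substitute into x ≡ 2 (mod 13): 176·t ≡ 2 − 165 = -163 (mod 13).
    Reduce coefficients mod 13: 7·t ≡ 6 (mod 13).
    The inverse of 7 mod 13 is 2 (since 7·2 = 14 = 1·13 + 1), so t ≡ 2·6 = 12 ≡ 12 (mod 13).
    Then x = 165 + 176·12 = 2277, valid modulo lcm(176, 13) = 2288: x ≡ 2277 (mod 2288).
  Combine with x ≡ 3 (mod 7); new modulus lcm = 16016.
    Write x = 2277 + 2288·t and substitute into x ≡ 3 (mod 7): 2288·t ≡ 3 − 2277 = -2274 (mod 7).
    Reduce coefficients mod 7: 6·t ≡ 1 (mod 7).
    The inverse of 6 mod 7 is 6 (since 6·6 = 36 = 5·7 + 1), so t ≡ 6·1 = 6 ≡ 6 (mod 7).
    Then x = 2277 + 2288·6 = 16005, valid modulo lcm(2288, 7) = 16016: x ≡ 16005 (mod 16016).
Verify against each original: 16005 mod 11 = 0, 16005 mod 16 = 5, 16005 mod 13 = 2, 16005 mod 7 = 3.

x ≡ 16005 (mod 16016).


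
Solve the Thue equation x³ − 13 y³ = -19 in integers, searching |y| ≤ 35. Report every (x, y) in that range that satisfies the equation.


The equation is x³ - 13y³ = -19. For fixed y, x³ = 13·y³ − 19, so a solution requires the RHS to be a perfect cube.
Strategy: iterate y from -35 to 35, compute RHS = 13·y³ − 19, and check whether it is a (positive or negative) perfect cube.
Check small values of y:
  y = 0: RHS = -19 is not a perfect cube.
  y = 1: RHS = -6 is not a perfect cube.
  y = -1: RHS = -32 is not a perfect cube.
  y = 2: RHS = 85 is not a perfect cube.
  y = -2: RHS = -123 is not a perfect cube.
  y = 3: RHS = 332 is not a perfect cube.
  y = -3: RHS = -370 is not a perfect cube.
Continuing the search up to |y| = 35 finds no solutions either.
No (x, y) in the scanned range satisfies the equation.

No integer solutions with |y| ≤ 35.


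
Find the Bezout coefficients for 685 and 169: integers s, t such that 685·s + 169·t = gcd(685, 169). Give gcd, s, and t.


Euclidean algorithm on (685, 169) — divide until remainder is 0:
  685 = 4 · 169 + 9
  169 = 18 · 9 + 7
  9 = 1 · 7 + 2
  7 = 3 · 2 + 1
  2 = 2 · 1 + 0
gcd(685, 169) = 1.
Track Bezout coefficients alongside the remainders: start with r₀ = 685 = a·1 + b·0 (s = 1, t = 0) and r₁ = 169 = a·0 + b·1 (s = 0, t = 1); each new remainder r_{k+1} = r_{k-1} − q_k·r_k inherits s_{k+1} = s_{k-1} − q_k·s_k, t_{k+1} = t_{k-1} − q_k·t_k, so r_k = a·s_k + b·t_k at every step:
  q = 4: r = 9, s = 1 − 4·0 = 1, t = 0 − 4·1 = -4  (check: 685·1 + 169·(-4) = 9)
  q = 18: r = 7, s = 0 − 18·1 = -18, t = 1 − 18·(-4) = 73  (check: 685·(-18) + 169·73 = 7)
  q = 1: r = 2, s = 1 − 1·(-18) = 19, t = -4 − 1·73 = -77  (check: 685·19 + 169·(-77) = 2)
  q = 3: r = 1, s = -18 − 3·19 = -75, t = 73 − 3·(-77) = 304  (check: 685·(-75) + 169·304 = 1)
The row with r = 1 (the gcd) gives the Bezout coefficients s = -75, t = 304.
Result: 685 · (-75) + 169 · (304) = 1.

gcd(685, 169) = 1; s = -75, t = 304 (check: 685·(-75) + 169·304 = 1).


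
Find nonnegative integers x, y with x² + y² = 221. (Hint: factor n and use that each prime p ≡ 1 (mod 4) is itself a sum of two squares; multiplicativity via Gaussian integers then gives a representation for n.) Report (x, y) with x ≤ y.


Step 1: Factor n = 221 = 13 · 17.
Step 2: Check the mod-4 condition on each prime factor: 13 ≡ 1 (mod 4), exponent 1; 17 ≡ 1 (mod 4), exponent 1.
All primes ≡ 3 (mod 4) appear to even exponent (or don't appear), so by the two-squares theorem n IS expressible as a sum of two squares.
Step 3: Build a representation. Here n = 13 · 17 is a product of primes ≡ 1 (mod 4). Each prime p ≡ 1 (mod 4) is itself a sum of two squares; find a² by testing p − a² for a perfect square:
  13: 13 − 1² = 12, 13 − 2² = 9 = 3² ⇒ 13 = 2² + 3².
  17: 17 − 1² = 16 = 4² ⇒ 17 = 1² + 4².
  Combine using the Brahmagupta–Fibonacci identity (a² + b²)(c² + d²) = (ac − bd)² + (ad + bc)² = (ac + bd)² + (ad − bc)²:
  13 · 17 = 221: from (2² + 3²)(1² + 4²), take (2·1 − 3·4, 2·4 + 3·1) = (2 − 12, 8 + 3) = (-10, 11); dropping signs (only squares matter) gives (10, 11); check 10² + 11² = 100 + 121 = 221 ✓.
Step 4: Order so x ≤ y and verify: 10² + 11² = 100 + 121 = 221 = n. ✓

n = 221 = 10² + 11² (one valid representation with x ≤ y).


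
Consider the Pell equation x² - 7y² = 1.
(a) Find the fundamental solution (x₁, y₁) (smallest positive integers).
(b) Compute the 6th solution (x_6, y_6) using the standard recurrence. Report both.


Step 1: Find the fundamental solution (x₁, y₁) of x² - 7y² = 1.
  Expand √7 as a continued fraction. a₀ = ⌊√7⌋ = 2; iterate m_{k+1} = d_k·a_k − m_k, d_{k+1} = (7 − m_{k+1}²)/d_k, a_{k+1} = ⌊(a₀ + m_{k+1})/d_{k+1}⌋ (starting m₀ = 0, d₀ = 1), with convergents p_k = a_k·p_{k-1} + p_{k-2}, q_k = a_k·q_{k-1} + q_{k-2} (p₋₁ = 1, q₋₁ = 0):
  k = 0: a₀ = 2; p₀/q₀ = 2/1; p₀² − 7·q₀² = 4 − 7 = -3.
  k = 1: m = 2, d = 3, a = ⌊(2 + 2)/3⌋ = 1; p/q = (1·2 + 1)/(1·1 + 0) = 3/1; p² − 7·q² = 9 − 7 = 2.
  k = 2: m = 1, d = 2, a = ⌊(2 + 1)/2⌋ = 1; p/q = (1·3 + 2)/(1·1 + 1) = 5/2; p² − 7·q² = 25 − 28 = -3.
  k = 3: m = 1, d = 3, a = ⌊(2 + 1)/3⌋ = 1; p/q = (1·5 + 3)/(1·2 + 1) = 8/3; p² − 7·q² = 64 − 63 = 1.
  The first convergent with p² − 7·q² = 1 gives the fundamental solution (x₁, y₁) = (8, 3).
Step 2: Apply the recurrence (x_{n+1}, y_{n+1}) = (x₁x_n + 7y₁y_n, x₁y_n + y₁x_n) repeatedly.
  From (x_1, y_1) = (8, 3): x_2 = 8·8 + 7·3·3 = 127; y_2 = 8·3 + 3·8 = 48.
  From (x_2, y_2) = (127, 48): x_3 = 8·127 + 7·3·48 = 2024; y_3 = 8·48 + 3·127 = 765.
  From (x_3, y_3) = (2024, 765): x_4 = 8·2024 + 7·3·765 = 32257; y_4 = 8·765 + 3·2024 = 12192.
  From (x_4, y_4) = (32257, 12192): x_5 = 8·32257 + 7·3·12192 = 514088; y_5 = 8·12192 + 3·32257 = 194307.
  From (x_5, y_5) = (514088, 194307): x_6 = 8·514088 + 7·3·194307 = 8193151; y_6 = 8·194307 + 3·514088 = 3096720.
Step 3: Verify x_6² - 7·y_6² = 67127723308801 - 67127723308800 = 1 (should be 1). ✓

(x_1, y_1) = (8, 3); (x_6, y_6) = (8193151, 3096720).


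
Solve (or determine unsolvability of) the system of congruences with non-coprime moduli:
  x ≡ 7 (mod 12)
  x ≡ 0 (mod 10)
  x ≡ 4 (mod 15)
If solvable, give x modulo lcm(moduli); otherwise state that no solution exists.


Moduli 12, 10, 15 are not pairwise coprime, so CRT works modulo lcm(m_i) when all pairwise compatibility conditions hold.
Pairwise compatibility: gcd(m_i, m_j) must divide a_i - a_j for every pair.
Merge one congruence at a time:
  Start: x ≡ 7 (mod 12).
  Combine with x ≡ 0 (mod 10): gcd(12, 10) = 2, and 0 - 7 = -7 is NOT divisible by 2.
    ⇒ system is inconsistent (no integer solution).

No solution (the system is inconsistent).


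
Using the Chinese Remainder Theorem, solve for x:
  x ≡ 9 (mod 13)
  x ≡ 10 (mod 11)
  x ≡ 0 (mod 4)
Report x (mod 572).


Moduli 13, 11, 4 are pairwise coprime; by CRT there is a unique solution modulo M = 13 · 11 · 4 = 572.
Solve pairwise, accumulating the modulus:
  Start with x ≡ 9 (mod 13).
  Combine with x ≡ 10 (mod 11): since gcd(13, 11) = 1, we get a unique residue mod 143.
    Write x = 9 + 13·t and substitute into x ≡ 10 (mod 11): 13·t ≡ 10 − 9 = 1 (mod 11).
    Reduce coefficients mod 11: 2·t ≡ 1 (mod 11).
    The inverse of 2 mod 11 is 6 (since 2·6 = 12 = 1·11 + 1), so t ≡ 6·1 = 6 ≡ 6 (mod 11).
    Then x = 9 + 13·6 = 87, valid modulo lcm(13, 11) = 143: x ≡ 87 (mod 143).
  Combine with x ≡ 0 (mod 4): since gcd(143, 4) = 1, we get a unique residue mod 572.
    Write x = 87 + 143·t and substitute into x ≡ 0 (mod 4): 143·t ≡ 0 − 87 = -87 (mod 4).
    Reduce coefficients mod 4: 3·t ≡ 1 (mod 4).
    The inverse of 3 mod 4 is 3 (since 3·3 = 9 = 2·4 + 1), so t ≡ 3·1 = 3 ≡ 3 (mod 4).
    Then x = 87 + 143·3 = 516, valid modulo lcm(143, 4) = 572: x ≡ 516 (mod 572).
Verify: 516 mod 13 = 9 ✓, 516 mod 11 = 10 ✓, 516 mod 4 = 0 ✓.

x ≡ 516 (mod 572).


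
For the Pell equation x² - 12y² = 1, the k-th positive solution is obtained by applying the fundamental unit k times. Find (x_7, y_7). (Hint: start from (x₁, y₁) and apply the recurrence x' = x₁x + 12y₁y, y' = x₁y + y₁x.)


Step 1: Find the fundamental solution (x₁, y₁) of x² - 12y² = 1.
  Expand √12 as a continued fraction. a₀ = ⌊√12⌋ = 3; iterate m_{k+1} = d_k·a_k − m_k, d_{k+1} = (12 − m_{k+1}²)/d_k, a_{k+1} = ⌊(a₀ + m_{k+1})/d_{k+1}⌋ (starting m₀ = 0, d₀ = 1), with convergents p_k = a_k·p_{k-1} + p_{k-2}, q_k = a_k·q_{k-1} + q_{k-2} (p₋₁ = 1, q₋₁ = 0):
  k = 0: a₀ = 3; p₀/q₀ = 3/1; p₀² − 12·q₀² = 9 − 12 = -3.
  k = 1: m = 3, d = 3, a = ⌊(3 + 3)/3⌋ = 2; p/q = (2·3 + 1)/(2·1 + 0) = 7/2; p² − 12·q² = 49 − 48 = 1.
  The first convergent with p² − 12·q² = 1 gives the fundamental solution (x₁, y₁) = (7, 2).
Step 2: Apply the recurrence (x_{n+1}, y_{n+1}) = (x₁x_n + 12y₁y_n, x₁y_n + y₁x_n) repeatedly.
  From (x_1, y_1) = (7, 2): x_2 = 7·7 + 12·2·2 = 97; y_2 = 7·2 + 2·7 = 28.
  From (x_2, y_2) = (97, 28): x_3 = 7·97 + 12·2·28 = 1351; y_3 = 7·28 + 2·97 = 390.
  From (x_3, y_3) = (1351, 390): x_4 = 7·1351 + 12·2·390 = 18817; y_4 = 7·390 + 2·1351 = 5432.
  From (x_4, y_4) = (18817, 5432): x_5 = 7·18817 + 12·2·5432 = 262087; y_5 = 7·5432 + 2·18817 = 75658.
  From (x_5, y_5) = (262087, 75658): x_6 = 7·262087 + 12·2·75658 = 3650401; y_6 = 7·75658 + 2·262087 = 1053780.
  From (x_6, y_6) = (3650401, 1053780): x_7 = 7·3650401 + 12·2·1053780 = 50843527; y_7 = 7·1053780 + 2·3650401 = 14677262.
Step 3: Verify x_7² - 12·y_7² = 2585064237799729 - 2585064237799728 = 1 (should be 1). ✓

(x_1, y_1) = (7, 2); (x_7, y_7) = (50843527, 14677262).


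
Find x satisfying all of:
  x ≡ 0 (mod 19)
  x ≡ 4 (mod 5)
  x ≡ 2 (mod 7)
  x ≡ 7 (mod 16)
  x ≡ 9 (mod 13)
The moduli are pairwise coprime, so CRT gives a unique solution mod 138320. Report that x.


Product of moduli M = 19 · 5 · 7 · 16 · 13 = 138320.
Merge one congruence at a time:
  Start: x ≡ 0 (mod 19).
  Combine with x ≡ 4 (mod 5); new modulus lcm = 95.
    Write x = 0 + 19·t and substitute into x ≡ 4 (mod 5): 19·t ≡ 4 − 0 = 4 (mod 5).
    Reduce coefficients mod 5: 4·t ≡ 4 (mod 5).
    The inverse of 4 mod 5 is 4 (since 4·4 = 16 = 3·5 + 1), so t ≡ 4·4 = 16 ≡ 1 (mod 5).
    Then x = 0 + 19·1 = 19, valid modulo lcm(19, 5) = 95: x ≡ 19 (mod 95).
  Combine with x ≡ 2 (mod 7); new modulus lcm = 665.
    Write x = 19 + 95·t and substitute into x ≡ 2 (mod 7): 95·t ≡ 2 − 19 = -17 (mod 7).
    Reduce coefficients mod 7: 4·t ≡ 4 (mod 7).
    The inverse of 4 mod 7 is 2 (since 4·2 = 8 = 1·7 + 1), so t ≡ 2·4 = 8 ≡ 1 (mod 7).
    Then x = 19 + 95·1 = 114, valid modulo lcm(95, 7) = 665: x ≡ 114 (mod 665).
  Combine with x ≡ 7 (mod 16); new modulus lcm = 10640.
    Write x = 114 + 665·t and substitute into x ≡ 7 (mod 16): 665·t ≡ 7 − 114 = -107 (mod 16).
    Reduce coefficients mod 16: 9·t ≡ 5 (mod 16).
    The inverse of 9 mod 16 is 9 (since 9·9 = 81 = 5·16 + 1), so t ≡ 9·5 = 45 ≡ 13 (mod 16).
    Then x = 114 + 665·13 = 8759, valid modulo lcm(665, 16) = 10640: x ≡ 8759 (mod 10640).
  Combine with x ≡ 9 (mod 13); new modulus lcm = 138320.
    Write x = 8759 + 10640·t and substitute into x ≡ 9 (mod 13): 10640·t ≡ 9 − 8759 = -8750 (mod 13).
    Reduce coefficients mod 13: 6·t ≡ 12 (mod 13).
    The inverse of 6 mod 13 is 11 (since 6·11 = 66 = 5·13 + 1), so t ≡ 11·12 = 132 ≡ 2 (mod 13).
    Then x = 8759 + 10640·2 = 30039, valid modulo lcm(10640, 13) = 138320: x ≡ 30039 (mod 138320).
Verify against each original: 30039 mod 19 = 0, 30039 mod 5 = 4, 30039 mod 7 = 2, 30039 mod 16 = 7, 30039 mod 13 = 9.

x ≡ 30039 (mod 138320).


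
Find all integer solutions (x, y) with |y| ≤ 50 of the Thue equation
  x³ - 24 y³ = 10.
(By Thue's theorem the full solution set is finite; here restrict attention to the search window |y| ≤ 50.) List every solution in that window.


The equation is x³ - 24y³ = 10. For fixed y, x³ = 24·y³ + 10, so a solution requires the RHS to be a perfect cube.
Strategy: iterate y from -50 to 50, compute RHS = 24·y³ + 10, and check whether it is a (positive or negative) perfect cube.
Check small values of y:
  y = 0: RHS = 10 is not a perfect cube.
  y = 1: RHS = 34 is not a perfect cube.
  y = -1: RHS = -14 is not a perfect cube.
  y = 2: RHS = 202 is not a perfect cube.
  y = -2: RHS = -182 is not a perfect cube.
  y = 3: RHS = 658 is not a perfect cube.
  y = -3: RHS = -638 is not a perfect cube.
Continuing the search up to |y| = 50 finds no solutions either.
No (x, y) in the scanned range satisfies the equation.

No integer solutions with |y| ≤ 50.


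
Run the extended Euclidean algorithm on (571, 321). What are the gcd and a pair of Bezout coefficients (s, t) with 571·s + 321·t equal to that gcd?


Euclidean algorithm on (571, 321) — divide until remainder is 0:
  571 = 1 · 321 + 250
  321 = 1 · 250 + 71
  250 = 3 · 71 + 37
  71 = 1 · 37 + 34
  37 = 1 · 34 + 3
  34 = 11 · 3 + 1
  3 = 3 · 1 + 0
gcd(571, 321) = 1.
Track Bezout coefficients alongside the remainders: start with r₀ = 571 = a·1 + b·0 (s = 1, t = 0) and r₁ = 321 = a·0 + b·1 (s = 0, t = 1); each new remainder r_{k+1} = r_{k-1} − q_k·r_k inherits s_{k+1} = s_{k-1} − q_k·s_k, t_{k+1} = t_{k-1} − q_k·t_k, so r_k = a·s_k + b·t_k at every step:
  q = 1: r = 250, s = 1 − 1·0 = 1, t = 0 − 1·1 = -1  (check: 571·1 + 321·(-1) = 250)
  q = 1: r = 71, s = 0 − 1·1 = -1, t = 1 − 1·(-1) = 2  (check: 571·(-1) + 321·2 = 71)
  q = 3: r = 37, s = 1 − 3·(-1) = 4, t = -1 − 3·2 = -7  (check: 571·4 + 321·(-7) = 37)
  q = 1: r = 34, s = -1 − 1·4 = -5, t = 2 − 1·(-7) = 9  (check: 571·(-5) + 321·9 = 34)
  q = 1: r = 3, s = 4 − 1·(-5) = 9, t = -7 − 1·9 = -16  (check: 571·9 + 321·(-16) = 3)
  q = 11: r = 1, s = -5 − 11·9 = -104, t = 9 − 11·(-16) = 185  (check: 571·(-104) + 321·185 = 1)
The row with r = 1 (the gcd) gives the Bezout coefficients s = -104, t = 185.
Result: 571 · (-104) + 321 · (185) = 1.

gcd(571, 321) = 1; s = -104, t = 185 (check: 571·(-104) + 321·185 = 1).


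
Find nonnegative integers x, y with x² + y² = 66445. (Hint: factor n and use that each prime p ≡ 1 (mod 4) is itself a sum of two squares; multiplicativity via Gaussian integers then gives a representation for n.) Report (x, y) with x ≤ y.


Step 1: Factor n = 66445 = 5 · 97 · 137.
Step 2: Check the mod-4 condition on each prime factor: 5 ≡ 1 (mod 4), exponent 1; 97 ≡ 1 (mod 4), exponent 1; 137 ≡ 1 (mod 4), exponent 1.
All primes ≡ 3 (mod 4) appear to even exponent (or don't appear), so by the two-squares theorem n IS expressible as a sum of two squares.
Step 3: Build a representation. Here n = 5 · 97 · 137 is a product of primes ≡ 1 (mod 4). Each prime p ≡ 1 (mod 4) is itself a sum of two squares; find a² by testing p − a² for a perfect square:
  5: 5 − 1² = 4 = 2² ⇒ 5 = 1² + 2².
  97: 97 − 1² = 96, 97 − 2² = 93, 97 − 3² = 88, 97 − 4² = 81 = 9² ⇒ 97 = 4² + 9².
  137: 137 − 1² = 136, 137 − 2² = 133, 137 − 3² = 128, 137 − 4² = 121 = 11² ⇒ 137 = 4² + 11².
  Combine using the Brahmagupta–Fibonacci identity (a² + b²)(c² + d²) = (ac − bd)² + (ad + bc)² = (ac + bd)² + (ad − bc)²:
  5 · 97 = 485: from (1² + 2²)(4² + 9²), take (1·4 − 2·9, 1·9 + 2·4) = (4 − 18, 9 + 8) = (-14, 17); dropping signs (only squares matter) gives (14, 17); check 14² + 17² = 196 + 289 = 485 ✓.
  485 · 137 = 66445: from (14² + 17²)(4² + 11²), take (14·4 − 17·11, 14·11 + 17·4) = (56 − 187, 154 + 68) = (-131, 222); dropping signs (only squares matter) gives (131, 222); check 131² + 222² = 17161 + 49284 = 66445 ✓.
Step 4: Order so x ≤ y and verify: 131² + 222² = 17161 + 49284 = 66445 = n. ✓

n = 66445 = 131² + 222² (one valid representation with x ≤ y).


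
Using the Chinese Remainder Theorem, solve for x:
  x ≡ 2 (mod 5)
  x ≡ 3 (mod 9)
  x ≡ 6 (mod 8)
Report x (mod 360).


Moduli 5, 9, 8 are pairwise coprime; by CRT there is a unique solution modulo M = 5 · 9 · 8 = 360.
Solve pairwise, accumulating the modulus:
  Start with x ≡ 2 (mod 5).
  Combine with x ≡ 3 (mod 9): since gcd(5, 9) = 1, we get a unique residue mod 45.
    Write x = 2 + 5·t and substitute into x ≡ 3 (mod 9): 5·t ≡ 3 − 2 = 1 (mod 9).
    The inverse of 5 mod 9 is 2 (since 5·2 = 10 = 1·9 + 1), so t ≡ 2·1 = 2 ≡ 2 (mod 9).
    Then x = 2 + 5·2 = 12, valid modulo lcm(5, 9) = 45: x ≡ 12 (mod 45).
  Combine with x ≡ 6 (mod 8): since gcd(45, 8) = 1, we get a unique residue mod 360.
    Write x = 12 + 45·t and substitute into x ≡ 6 (mod 8): 45·t ≡ 6 − 12 = -6 (mod 8).
    Reduce coefficients mod 8: 5·t ≡ 2 (mod 8).
    The inverse of 5 mod 8 is 5 (since 5·5 = 25 = 3·8 + 1), so t ≡ 5·2 = 10 ≡ 2 (mod 8).
    Then x = 12 + 45·2 = 102, valid modulo lcm(45, 8) = 360: x ≡ 102 (mod 360).
Verify: 102 mod 5 = 2 ✓, 102 mod 9 = 3 ✓, 102 mod 8 = 6 ✓.

x ≡ 102 (mod 360).


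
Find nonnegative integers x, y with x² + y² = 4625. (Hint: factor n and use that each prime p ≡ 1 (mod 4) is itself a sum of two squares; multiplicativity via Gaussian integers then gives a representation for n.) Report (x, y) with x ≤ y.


Step 1: Factor n = 4625 = 5^3 · 37.
Step 2: Check the mod-4 condition on each prime factor: 5 ≡ 1 (mod 4), exponent 3; 37 ≡ 1 (mod 4), exponent 1.
All primes ≡ 3 (mod 4) appear to even exponent (or don't appear), so by the two-squares theorem n IS expressible as a sum of two squares.
Step 3: Build a representation. Group n = k² · m with k = 5 and m = 5 · 37 = 185 (a product of primes ≡ 1 (mod 4)); a representation of m scales to one of n via (k·x)² + (k·y)² = k²(x² + y²). Each prime p ≡ 1 (mod 4) is itself a sum of two squares; find a² by testing p − a² for a perfect square:
  5: 5 − 1² = 4 = 2² ⇒ 5 = 1² + 2².
  37: 37 − 1² = 36 = 6² ⇒ 37 = 1² + 6².
  Combine using the Brahmagupta–Fibonacci identity (a² + b²)(c² + d²) = (ac − bd)² + (ad + bc)² = (ac + bd)² + (ad − bc)²:
  5 · 37 = 185: from (1² + 2²)(1² + 6²), take (1·1 − 2·6, 1·6 + 2·1) = (1 − 12, 6 + 2) = (-11, 8); dropping signs (only squares matter) gives (11, 8); check 11² + 8² = 121 + 64 = 185 ✓.
  Scale by k = 5: (5·11, 5·8) = (55, 40).
Step 4: Order so x ≤ y and verify: 40² + 55² = 1600 + 3025 = 4625 = n. ✓

n = 4625 = 40² + 55² (one valid representation with x ≤ y).


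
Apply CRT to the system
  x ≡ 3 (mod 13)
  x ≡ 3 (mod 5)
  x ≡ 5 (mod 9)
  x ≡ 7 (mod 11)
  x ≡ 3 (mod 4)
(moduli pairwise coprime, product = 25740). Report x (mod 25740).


Product of moduli M = 13 · 5 · 9 · 11 · 4 = 25740.
Merge one congruence at a time:
  Start: x ≡ 3 (mod 13).
  Combine with x ≡ 3 (mod 5); new modulus lcm = 65.
    Write x = 3 + 13·t and substitute into x ≡ 3 (mod 5): 13·t ≡ 3 − 3 = 0 (mod 5).
    Reduce coefficients mod 5: 3·t ≡ 0 (mod 5).
    The inverse of 3 mod 5 is 2 (since 3·2 = 6 = 1·5 + 1), so t ≡ 2·0 = 0 ≡ 0 (mod 5).
    Then x = 3 + 13·0 = 3, valid modulo lcm(13, 5) = 65: x ≡ 3 (mod 65).
  Combine with x ≡ 5 (mod 9); new modulus lcm = 585.
    Write x = 3 + 65·t and substitute into x ≡ 5 (mod 9): 65·t ≡ 5 − 3 = 2 (mod 9).
    Reduce coefficients mod 9: 2·t ≡ 2 (mod 9).
    The inverse of 2 mod 9 is 5 (since 2·5 = 10 = 1·9 + 1), so t ≡ 5·2 = 10 ≡ 1 (mod 9).
    Then x = 3 + 65·1 = 68, valid modulo lcm(65, 9) = 585: x ≡ 68 (mod 585).
  Combine with x ≡ 7 (mod 11); new modulus lcm = 6435.
    Write x = 68 + 585·t and substitute into x ≡ 7 (mod 11): 585·t ≡ 7 − 68 = -61 (mod 11).
    Reduce coefficients mod 11: 2·t ≡ 5 (mod 11).
    The inverse of 2 mod 11 is 6 (since 2·6 = 12 = 1·11 + 1), so t ≡ 6·5 = 30 ≡ 8 (mod 11).
    Then x = 68 + 585·8 = 4748, valid modulo lcm(585, 11) = 6435: x ≡ 4748 (mod 6435).
  Combine with x ≡ 3 (mod 4); new modulus lcm = 25740.
    Write x = 4748 + 6435·t and substitute into x ≡ 3 (mod 4): 6435·t ≡ 3 − 4748 = -4745 (mod 4).
    Reduce coefficients mod 4: 3·t ≡ 3 (mod 4).
    The inverse of 3 mod 4 is 3 (since 3·3 = 9 = 2·4 + 1), so t ≡ 3·3 = 9 ≡ 1 (mod 4).
    Then x = 4748 + 6435·1 = 11183, valid modulo lcm(6435, 4) = 25740: x ≡ 11183 (mod 25740).
Verify against each original: 11183 mod 13 = 3, 11183 mod 5 = 3, 11183 mod 9 = 5, 11183 mod 11 = 7, 11183 mod 4 = 3.

x ≡ 11183 (mod 25740).
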